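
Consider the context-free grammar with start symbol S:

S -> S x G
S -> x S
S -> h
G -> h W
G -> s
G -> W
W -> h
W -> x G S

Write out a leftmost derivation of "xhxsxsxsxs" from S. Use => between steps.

S => SxG   [S -> S x G]
SxG => SxGxG   [S -> S x G]
SxGxG => SxGxGxG   [S -> S x G]
SxGxGxG => xSxGxGxG   [S -> x S]
xSxGxGxG => xSxGxGxGxG   [S -> S x G]
xSxGxGxGxG => xhxGxGxGxG   [S -> h]
xhxGxGxGxG => xhxsxGxGxG   [G -> s]
xhxsxGxGxG => xhxsxsxGxG   [G -> s]
xhxsxsxGxG => xhxsxsxsxG   [G -> s]
xhxsxsxsxG => xhxsxsxsxs   [G -> s]

S => SxG => SxGxG => SxGxGxG => xSxGxGxG => xSxGxGxGxG => xhxGxGxGxG => xhxsxGxGxG => xhxsxsxGxG => xhxsxsxsxG => xhxsxsxsxs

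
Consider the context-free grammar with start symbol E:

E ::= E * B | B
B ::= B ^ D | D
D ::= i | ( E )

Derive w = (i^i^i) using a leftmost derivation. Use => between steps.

E => B => D => (E) => (B) => (B^D) => (B^D^D) => (D^D^D) => (i^D^D) => (i^i^D) => (i^i^i)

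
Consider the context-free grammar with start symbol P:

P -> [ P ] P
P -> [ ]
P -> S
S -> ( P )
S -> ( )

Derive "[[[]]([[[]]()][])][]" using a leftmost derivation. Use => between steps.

P => [P]P => [[P]P]P => [[[]]P]P => [[[]]S]P => [[[]](P)]P => [[[]]([P]P)]P => [[[]]([[P]P]P)]P => [[[]]([[[]]P]P)]P => [[[]]([[[]]S]P)]P => [[[]]([[[]]()]P)]P => [[[]]([[[]]()][])]P => [[[]]([[[]]()][])][]

P => [P]P   [P -> [ P ] P]
[P]P => [[P]P]P   [P -> [ P ] P]
[[P]P]P => [[[]]P]P   [P -> [ ]]
[[[]]P]P => [[[]]S]P   [P -> S]
[[[]]S]P => [[[]](P)]P   [S -> ( P )]
[[[]](P)]P => [[[]]([P]P)]P   [P -> [ P ] P]
[[[]]([P]P)]P => [[[]]([[P]P]P)]P   [P -> [ P ] P]
[[[]]([[P]P]P)]P => [[[]]([[[]]P]P)]P   [P -> [ ]]
[[[]]([[[]]P]P)]P => [[[]]([[[]]S]P)]P   [P -> S]
[[[]]([[[]]S]P)]P => [[[]]([[[]]()]P)]P   [S -> ( )]
[[[]]([[[]]()]P)]P => [[[]]([[[]]()][])]P   [P -> [ ]]
[[[]]([[[]]()][])]P => [[[]]([[[]]()][])][]   [P -> [ ]]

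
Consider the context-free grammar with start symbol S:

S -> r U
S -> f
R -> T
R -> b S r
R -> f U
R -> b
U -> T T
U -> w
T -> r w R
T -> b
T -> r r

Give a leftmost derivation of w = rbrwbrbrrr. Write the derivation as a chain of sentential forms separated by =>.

S => rU => rTT => rbT => rbrwR => rbrwbSr => rbrwbrUr => rbrwbrTTr => rbrwbrbTr => rbrwbrbrrr

S => rU   [S -> r U]
rU => rTT   [U -> T T]
rTT => rbT   [T -> b]
rbT => rbrwR   [T -> r w R]
rbrwR => rbrwbSr   [R -> b S r]
rbrwbSr => rbrwbrUr   [S -> r U]
rbrwbrUr => rbrwbrTTr   [U -> T T]
rbrwbrTTr => rbrwbrbTr   [T -> b]
rbrwbrbTr => rbrwbrbrrr   [T -> r r]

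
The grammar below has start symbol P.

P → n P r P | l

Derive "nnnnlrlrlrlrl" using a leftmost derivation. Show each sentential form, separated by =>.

P=>nPrP=>nnPrPrP=>nnnPrPrPrP=>nnnnPrPrPrPrP=>nnnnlrPrPrPrP=>nnnnlrlrPrPrP=>nnnnlrlrlrPrP=>nnnnlrlrlrlrP=>nnnnlrlrlrlrl

P => nPrP   [P → n P r P]
nPrP => nnPrPrP   [P → n P r P]
nnPrPrP => nnnPrPrPrP   [P → n P r P]
nnnPrPrPrP => nnnnPrPrPrPrP   [P → n P r P]
nnnnPrPrPrPrP => nnnnlrPrPrPrP   [P → l]
nnnnlrPrPrPrP => nnnnlrlrPrPrP   [P → l]
nnnnlrlrPrPrP => nnnnlrlrlrPrP   [P → l]
nnnnlrlrlrPrP => nnnnlrlrlrlrP   [P → l]
nnnnlrlrlrlrP => nnnnlrlrlrlrl   [P → l]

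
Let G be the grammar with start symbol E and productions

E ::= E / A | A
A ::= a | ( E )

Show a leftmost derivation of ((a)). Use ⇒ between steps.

E⇒A⇒(E)⇒(A)⇒((E))⇒((A))⇒((a))

E ⇒ A   [E ::= A]
A ⇒ (E)   [A ::= ( E )]
(E) ⇒ (A)   [E ::= A]
(A) ⇒ ((E))   [A ::= ( E )]
((E)) ⇒ ((A))   [E ::= A]
((A)) ⇒ ((a))   [A ::= a]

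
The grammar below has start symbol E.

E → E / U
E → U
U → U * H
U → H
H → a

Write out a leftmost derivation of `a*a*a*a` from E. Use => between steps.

E => U   [E → U]
U => U*H   [U → U * H]
U*H => U*H*H   [U → U * H]
U*H*H => U*H*H*H   [U → U * H]
U*H*H*H => H*H*H*H   [U → H]
H*H*H*H => a*H*H*H   [H → a]
a*H*H*H => a*a*H*H   [H → a]
a*a*H*H => a*a*a*H   [H → a]
a*a*a*H => a*a*a*a   [H → a]

E=>U=>U*H=>U*H*H=>U*H*H*H=>H*H*H*H=>a*H*H*H=>a*a*H*H=>a*a*a*H=>a*a*a*a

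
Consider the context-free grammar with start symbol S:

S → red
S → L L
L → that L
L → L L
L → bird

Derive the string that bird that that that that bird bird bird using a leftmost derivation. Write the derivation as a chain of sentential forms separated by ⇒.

S ⇒ L L   [S → L L]
L L ⇒ that L L   [L → that L]
that L L ⇒ that L L L   [L → L L]
that L L L ⇒ that bird L L   [L → bird]
that bird L L ⇒ that bird that L L   [L → that L]
that bird that L L ⇒ that bird that L L L   [L → L L]
that bird that L L L ⇒ that bird that that L L L   [L → that L]
that bird that that L L L ⇒ that bird that that that L L L   [L → that L]
that bird that that that L L L ⇒ that bird that that that that L L L   [L → that L]
that bird that that that that L L L ⇒ that bird that that that that bird L L   [L → bird]
that bird that that that that bird L L ⇒ that bird that that that that bird bird L   [L → bird]
that bird that that that that bird bird L ⇒ that bird that that that that bird bird bird   [L → bird]

S ⇒ L L ⇒ that L L ⇒ that L L L ⇒ that bird L L ⇒ that bird that L L ⇒ that bird that L L L ⇒ that bird that that L L L ⇒ that bird that that that L L L ⇒ that bird that that that that L L L ⇒ that bird that that that that bird L L ⇒ that bird that that that that bird bird L ⇒ that bird that that that that bird bird bird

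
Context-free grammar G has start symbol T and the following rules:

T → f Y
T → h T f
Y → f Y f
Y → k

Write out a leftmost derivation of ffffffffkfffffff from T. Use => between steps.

T => fY   [T → f Y]
fY => ffYf   [Y → f Y f]
ffYf => fffYff   [Y → f Y f]
fffYff => ffffYfff   [Y → f Y f]
ffffYfff => fffffYffff   [Y → f Y f]
fffffYffff => ffffffYfffff   [Y → f Y f]
ffffffYfffff => fffffffYffffff   [Y → f Y f]
fffffffYffffff => ffffffffYfffffff   [Y → f Y f]
ffffffffYfffffff => ffffffffkfffffff   [Y → k]

T => fY => ffYf => fffYff => ffffYfff => fffffYffff => ffffffYfffff => fffffffYffffff => ffffffffYfffffff => ffffffffkfffffff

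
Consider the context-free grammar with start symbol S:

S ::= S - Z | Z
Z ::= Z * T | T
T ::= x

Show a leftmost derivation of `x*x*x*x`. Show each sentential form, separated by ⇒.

S ⇒ Z   [S ::= Z]
Z ⇒ Z*T   [Z ::= Z * T]
Z*T ⇒ Z*T*T   [Z ::= Z * T]
Z*T*T ⇒ Z*T*T*T   [Z ::= Z * T]
Z*T*T*T ⇒ T*T*T*T   [Z ::= T]
T*T*T*T ⇒ x*T*T*T   [T ::= x]
x*T*T*T ⇒ x*x*T*T   [T ::= x]
x*x*T*T ⇒ x*x*x*T   [T ::= x]
x*x*x*T ⇒ x*x*x*x   [T ::= x]

S⇒Z⇒Z*T⇒Z*T*T⇒Z*T*T*T⇒T*T*T*T⇒x*T*T*T⇒x*x*T*T⇒x*x*x*T⇒x*x*x*x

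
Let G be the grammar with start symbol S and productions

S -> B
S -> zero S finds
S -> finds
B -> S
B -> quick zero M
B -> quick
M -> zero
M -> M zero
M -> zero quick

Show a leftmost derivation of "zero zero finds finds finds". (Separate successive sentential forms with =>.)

S => zero S finds => zero zero S finds finds => zero zero finds finds finds

S => zero S finds   [S -> zero S finds]
zero S finds => zero zero S finds finds   [S -> zero S finds]
zero zero S finds finds => zero zero finds finds finds   [S -> finds]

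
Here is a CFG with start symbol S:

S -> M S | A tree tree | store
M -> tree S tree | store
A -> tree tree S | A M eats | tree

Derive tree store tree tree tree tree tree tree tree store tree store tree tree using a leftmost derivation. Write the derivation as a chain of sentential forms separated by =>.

S => M S => tree S tree S => tree M S tree S => tree store S tree S => tree store A tree tree tree S => tree store tree tree tree tree S => tree store tree tree tree tree A tree tree => tree store tree tree tree tree tree tree S tree tree => tree store tree tree tree tree tree tree M S tree tree => tree store tree tree tree tree tree tree tree S tree S tree tree => tree store tree tree tree tree tree tree tree store tree S tree tree => tree store tree tree tree tree tree tree tree store tree store tree tree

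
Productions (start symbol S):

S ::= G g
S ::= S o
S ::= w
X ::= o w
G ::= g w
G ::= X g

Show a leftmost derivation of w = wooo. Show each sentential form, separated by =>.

S => So   [S ::= S o]
So => Soo   [S ::= S o]
Soo => Sooo   [S ::= S o]
Sooo => wooo   [S ::= w]

S=>So=>Soo=>Sooo=>wooo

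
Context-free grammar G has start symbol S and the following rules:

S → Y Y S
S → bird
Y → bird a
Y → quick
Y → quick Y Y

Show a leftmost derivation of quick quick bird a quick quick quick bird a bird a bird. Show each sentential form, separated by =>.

S => Y Y S => quick Y Y Y S => quick quick Y Y Y Y S => quick quick bird a Y Y Y S => quick quick bird a quick Y Y Y Y S => quick quick bird a quick quick Y Y Y S => quick quick bird a quick quick quick Y Y S => quick quick bird a quick quick quick bird a Y S => quick quick bird a quick quick quick bird a bird a S => quick quick bird a quick quick quick bird a bird a bird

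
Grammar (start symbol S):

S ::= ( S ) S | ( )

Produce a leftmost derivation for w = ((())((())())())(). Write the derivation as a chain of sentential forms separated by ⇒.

S ⇒ (S)S   [S ::= ( S ) S]
(S)S ⇒ ((S)S)S   [S ::= ( S ) S]
((S)S)S ⇒ ((())S)S   [S ::= ( )]
((())S)S ⇒ ((())(S)S)S   [S ::= ( S ) S]
((())(S)S)S ⇒ ((())((S)S)S)S   [S ::= ( S ) S]
((())((S)S)S)S ⇒ ((())((())S)S)S   [S ::= ( )]
((())((())S)S)S ⇒ ((())((())())S)S   [S ::= ( )]
((())((())())S)S ⇒ ((())((())())())S   [S ::= ( )]
((())((())())())S ⇒ ((())((())())())()   [S ::= ( )]

S ⇒ (S)S ⇒ ((S)S)S ⇒ ((())S)S ⇒ ((())(S)S)S ⇒ ((())((S)S)S)S ⇒ ((())((())S)S)S ⇒ ((())((())())S)S ⇒ ((())((())())())S ⇒ ((())((())())())()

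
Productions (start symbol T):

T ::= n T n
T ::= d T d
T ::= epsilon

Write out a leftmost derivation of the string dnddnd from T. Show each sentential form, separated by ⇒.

T ⇒ dTd ⇒ dnTnd ⇒ dndTdnd ⇒ dnddnd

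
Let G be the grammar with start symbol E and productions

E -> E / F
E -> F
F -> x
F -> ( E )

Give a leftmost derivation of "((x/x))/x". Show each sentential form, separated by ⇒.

E ⇒ E/F   [E -> E / F]
E/F ⇒ F/F   [E -> F]
F/F ⇒ (E)/F   [F -> ( E )]
(E)/F ⇒ (F)/F   [E -> F]
(F)/F ⇒ ((E))/F   [F -> ( E )]
((E))/F ⇒ ((E/F))/F   [E -> E / F]
((E/F))/F ⇒ ((F/F))/F   [E -> F]
((F/F))/F ⇒ ((x/F))/F   [F -> x]
((x/F))/F ⇒ ((x/x))/F   [F -> x]
((x/x))/F ⇒ ((x/x))/x   [F -> x]

E ⇒ E/F ⇒ F/F ⇒ (E)/F ⇒ (F)/F ⇒ ((E))/F ⇒ ((E/F))/F ⇒ ((F/F))/F ⇒ ((x/F))/F ⇒ ((x/x))/F ⇒ ((x/x))/x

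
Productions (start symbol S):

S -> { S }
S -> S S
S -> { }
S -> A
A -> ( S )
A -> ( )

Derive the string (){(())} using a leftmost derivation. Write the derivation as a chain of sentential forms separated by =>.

S => SS   [S -> S S]
SS => AS   [S -> A]
AS => ()S   [A -> ( )]
()S => (){S}   [S -> { S }]
(){S} => (){A}   [S -> A]
(){A} => (){(S)}   [A -> ( S )]
(){(S)} => (){(A)}   [S -> A]
(){(A)} => (){(())}   [A -> ( )]

S => SS => AS => ()S => (){S} => (){A} => (){(S)} => (){(A)} => (){(())}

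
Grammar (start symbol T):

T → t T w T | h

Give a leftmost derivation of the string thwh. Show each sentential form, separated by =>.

T => tTwT => thwT => thwh

T => tTwT   [T → t T w T]
tTwT => thwT   [T → h]
thwT => thwh   [T → h]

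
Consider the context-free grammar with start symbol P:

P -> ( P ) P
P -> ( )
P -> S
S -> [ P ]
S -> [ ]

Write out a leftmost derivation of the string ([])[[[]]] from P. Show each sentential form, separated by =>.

P => (P)P   [P -> ( P ) P]
(P)P => (S)P   [P -> S]
(S)P => ([])P   [S -> [ ]]
([])P => ([])S   [P -> S]
([])S => ([])[P]   [S -> [ P ]]
([])[P] => ([])[S]   [P -> S]
([])[S] => ([])[[P]]   [S -> [ P ]]
([])[[P]] => ([])[[S]]   [P -> S]
([])[[S]] => ([])[[[]]]   [S -> [ ]]

P=>(P)P=>(S)P=>([])P=>([])S=>([])[P]=>([])[S]=>([])[[P]]=>([])[[S]]=>([])[[[]]]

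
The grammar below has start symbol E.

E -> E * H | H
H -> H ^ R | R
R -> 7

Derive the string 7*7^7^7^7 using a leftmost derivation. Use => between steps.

E => E*H => H*H => R*H => 7*H => 7*H^R => 7*H^R^R => 7*H^R^R^R => 7*R^R^R^R => 7*7^R^R^R => 7*7^7^R^R => 7*7^7^7^R => 7*7^7^7^7

E => E*H   [E -> E * H]
E*H => H*H   [E -> H]
H*H => R*H   [H -> R]
R*H => 7*H   [R -> 7]
7*H => 7*H^R   [H -> H ^ R]
7*H^R => 7*H^R^R   [H -> H ^ R]
7*H^R^R => 7*H^R^R^R   [H -> H ^ R]
7*H^R^R^R => 7*R^R^R^R   [H -> R]
7*R^R^R^R => 7*7^R^R^R   [R -> 7]
7*7^R^R^R => 7*7^7^R^R   [R -> 7]
7*7^7^R^R => 7*7^7^7^R   [R -> 7]
7*7^7^7^R => 7*7^7^7^7   [R -> 7]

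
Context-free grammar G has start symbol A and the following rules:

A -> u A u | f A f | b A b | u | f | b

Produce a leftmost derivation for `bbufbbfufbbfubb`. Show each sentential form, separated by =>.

A => bAb   [A -> b A b]
bAb => bbAbb   [A -> b A b]
bbAbb => bbuAubb   [A -> u A u]
bbuAubb => bbufAfubb   [A -> f A f]
bbufAfubb => bbufbAbfubb   [A -> b A b]
bbufbAbfubb => bbufbbAbbfubb   [A -> b A b]
bbufbbAbbfubb => bbufbbfAfbbfubb   [A -> f A f]
bbufbbfAfbbfubb => bbufbbfufbbfubb   [A -> u]

A => bAb => bbAbb => bbuAubb => bbufAfubb => bbufbAbfubb => bbufbbAbbfubb => bbufbbfAfbbfubb => bbufbbfufbbfubb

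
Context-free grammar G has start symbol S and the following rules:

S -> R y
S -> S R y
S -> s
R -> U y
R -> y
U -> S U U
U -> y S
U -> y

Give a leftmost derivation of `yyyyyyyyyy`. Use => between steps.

S=>SRy=>SRyRy=>RyRyRy=>yyRyRy=>yyyyRy=>yyyyUyy=>yyyyySyy=>yyyyyRyyy=>yyyyyUyyyy=>yyyyyyyyyy

S => SRy   [S -> S R y]
SRy => SRyRy   [S -> S R y]
SRyRy => RyRyRy   [S -> R y]
RyRyRy => yyRyRy   [R -> y]
yyRyRy => yyyyRy   [R -> y]
yyyyRy => yyyyUyy   [R -> U y]
yyyyUyy => yyyyySyy   [U -> y S]
yyyyySyy => yyyyyRyyy   [S -> R y]
yyyyyRyyy => yyyyyUyyyy   [R -> U y]
yyyyyUyyyy => yyyyyyyyyy   [U -> y]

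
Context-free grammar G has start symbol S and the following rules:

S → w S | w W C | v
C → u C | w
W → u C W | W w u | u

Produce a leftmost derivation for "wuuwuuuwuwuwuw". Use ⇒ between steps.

S⇒wWC⇒wuCWC⇒wuuCWC⇒wuuwWC⇒wuuwWwuC⇒wuuwWwuwuC⇒wuuwuCWwuwuC⇒wuuwuuCWwuwuC⇒wuuwuuuCWwuwuC⇒wuuwuuuwWwuwuC⇒wuuwuuuwuwuwuC⇒wuuwuuuwuwuwuw

S ⇒ wWC   [S → w W C]
wWC ⇒ wuCWC   [W → u C W]
wuCWC ⇒ wuuCWC   [C → u C]
wuuCWC ⇒ wuuwWC   [C → w]
wuuwWC ⇒ wuuwWwuC   [W → W w u]
wuuwWwuC ⇒ wuuwWwuwuC   [W → W w u]
wuuwWwuwuC ⇒ wuuwuCWwuwuC   [W → u C W]
wuuwuCWwuwuC ⇒ wuuwuuCWwuwuC   [C → u C]
wuuwuuCWwuwuC ⇒ wuuwuuuCWwuwuC   [C → u C]
wuuwuuuCWwuwuC ⇒ wuuwuuuwWwuwuC   [C → w]
wuuwuuuwWwuwuC ⇒ wuuwuuuwuwuwuC   [W → u]
wuuwuuuwuwuwuC ⇒ wuuwuuuwuwuwuw   [C → w]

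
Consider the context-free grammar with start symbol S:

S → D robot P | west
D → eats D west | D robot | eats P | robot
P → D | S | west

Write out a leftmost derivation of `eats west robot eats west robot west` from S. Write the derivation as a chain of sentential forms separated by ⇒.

S ⇒ D robot P   [S → D robot P]
D robot P ⇒ eats P robot P   [D → eats P]
eats P robot P ⇒ eats west robot P   [P → west]
eats west robot P ⇒ eats west robot S   [P → S]
eats west robot S ⇒ eats west robot D robot P   [S → D robot P]
eats west robot D robot P ⇒ eats west robot eats P robot P   [D → eats P]
eats west robot eats P robot P ⇒ eats west robot eats S robot P   [P → S]
eats west robot eats S robot P ⇒ eats west robot eats west robot P   [S → west]
eats west robot eats west robot P ⇒ eats west robot eats west robot west   [P → west]

S ⇒ D robot P ⇒ eats P robot P ⇒ eats west robot P ⇒ eats west robot S ⇒ eats west robot D robot P ⇒ eats west robot eats P robot P ⇒ eats west robot eats S robot P ⇒ eats west robot eats west robot P ⇒ eats west robot eats west robot west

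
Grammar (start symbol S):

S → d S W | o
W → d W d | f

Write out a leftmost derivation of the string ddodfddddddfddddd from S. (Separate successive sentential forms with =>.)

S=>dSW=>ddSWW=>ddoWW=>ddodWdW=>ddodfdW=>ddodfddWd=>ddodfdddWdd=>ddodfddddWddd=>ddodfdddddWdddd=>ddodfddddddWddddd=>ddodfddddddfddddd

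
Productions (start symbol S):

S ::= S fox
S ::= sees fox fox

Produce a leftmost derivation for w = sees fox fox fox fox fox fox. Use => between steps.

S => S fox => S fox fox => S fox fox fox => S fox fox fox fox => sees fox fox fox fox fox fox

S => S fox   [S ::= S fox]
S fox => S fox fox   [S ::= S fox]
S fox fox => S fox fox fox   [S ::= S fox]
S fox fox fox => S fox fox fox fox   [S ::= S fox]
S fox fox fox fox => sees fox fox fox fox fox fox   [S ::= sees fox fox]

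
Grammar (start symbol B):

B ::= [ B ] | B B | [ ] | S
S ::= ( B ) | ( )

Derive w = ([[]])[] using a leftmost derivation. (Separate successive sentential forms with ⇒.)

B ⇒ BB ⇒ SB ⇒ (B)B ⇒ ([B])B ⇒ ([[]])B ⇒ ([[]])[]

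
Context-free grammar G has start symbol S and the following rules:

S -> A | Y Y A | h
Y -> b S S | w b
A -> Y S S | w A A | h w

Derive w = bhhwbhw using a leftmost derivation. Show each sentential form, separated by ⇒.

S ⇒ YYA ⇒ bSSYA ⇒ bhSYA ⇒ bhhYA ⇒ bhhwbA ⇒ bhhwbhw

S ⇒ YYA   [S -> Y Y A]
YYA ⇒ bSSYA   [Y -> b S S]
bSSYA ⇒ bhSYA   [S -> h]
bhSYA ⇒ bhhYA   [S -> h]
bhhYA ⇒ bhhwbA   [Y -> w b]
bhhwbA ⇒ bhhwbhw   [A -> h w]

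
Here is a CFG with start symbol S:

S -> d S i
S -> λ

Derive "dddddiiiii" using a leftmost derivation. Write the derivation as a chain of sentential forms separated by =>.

S=>dSi=>ddSii=>dddSiii=>ddddSiiii=>dddddSiiiii=>dddddiiiii

S => dSi   [S -> d S i]
dSi => ddSii   [S -> d S i]
ddSii => dddSiii   [S -> d S i]
dddSiii => ddddSiiii   [S -> d S i]
ddddSiiii => dddddSiiiii   [S -> d S i]
dddddSiiiii => dddddiiiii   [S -> λ]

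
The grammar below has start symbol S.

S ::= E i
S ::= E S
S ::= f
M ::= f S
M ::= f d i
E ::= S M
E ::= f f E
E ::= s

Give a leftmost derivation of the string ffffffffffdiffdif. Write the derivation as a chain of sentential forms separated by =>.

S => ES => ffES => ffffES => ffffffES => ffffffSMS => ffffffESMS => ffffffffESMS => ffffffffSMSMS => fffffffffMSMS => ffffffffffdiSMS => ffffffffffdifMS => ffffffffffdiffdiS => ffffffffffdiffdif

S => ES   [S ::= E S]
ES => ffES   [E ::= f f E]
ffES => ffffES   [E ::= f f E]
ffffES => ffffffES   [E ::= f f E]
ffffffES => ffffffSMS   [E ::= S M]
ffffffSMS => ffffffESMS   [S ::= E S]
ffffffESMS => ffffffffESMS   [E ::= f f E]
ffffffffESMS => ffffffffSMSMS   [E ::= S M]
ffffffffSMSMS => fffffffffMSMS   [S ::= f]
fffffffffMSMS => ffffffffffdiSMS   [M ::= f d i]
ffffffffffdiSMS => ffffffffffdifMS   [S ::= f]
ffffffffffdifMS => ffffffffffdiffdiS   [M ::= f d i]
ffffffffffdiffdiS => ffffffffffdiffdif   [S ::= f]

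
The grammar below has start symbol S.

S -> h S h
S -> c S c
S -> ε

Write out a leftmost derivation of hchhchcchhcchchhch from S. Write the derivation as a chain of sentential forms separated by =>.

S => hSh   [S -> h S h]
hSh => hcSch   [S -> c S c]
hcSch => hchShch   [S -> h S h]
hchShch => hchhShhch   [S -> h S h]
hchhShhch => hchhcSchhch   [S -> c S c]
hchhcSchhch => hchhchShchhch   [S -> h S h]
hchhchShchhch => hchhchcSchchhch   [S -> c S c]
hchhchcSchchhch => hchhchccScchchhch   [S -> c S c]
hchhchccScchchhch => hchhchcchShcchchhch   [S -> h S h]
hchhchcchShcchchhch => hchhchcchhcchchhch   [S -> ε]

S => hSh => hcSch => hchShch => hchhShhch => hchhcSchhch => hchhchShchhch => hchhchcSchchhch => hchhchccScchchhch => hchhchcchShcchchhch => hchhchcchhcchchhch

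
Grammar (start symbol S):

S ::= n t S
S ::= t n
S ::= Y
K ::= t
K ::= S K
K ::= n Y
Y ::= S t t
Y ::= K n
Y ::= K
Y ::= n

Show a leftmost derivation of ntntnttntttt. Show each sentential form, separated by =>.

S=>ntS=>ntY=>ntStt=>ntYtt=>ntStttt=>ntntStttt=>ntntntStttt=>ntntnttntttt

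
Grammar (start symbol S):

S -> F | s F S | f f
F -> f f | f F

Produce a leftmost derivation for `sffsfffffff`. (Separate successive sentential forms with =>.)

S => sFS => sffS => sffsFS => sffsfFS => sffsffFS => sffsfffFS => sffsfffffS => sffsfffffF => sffsfffffff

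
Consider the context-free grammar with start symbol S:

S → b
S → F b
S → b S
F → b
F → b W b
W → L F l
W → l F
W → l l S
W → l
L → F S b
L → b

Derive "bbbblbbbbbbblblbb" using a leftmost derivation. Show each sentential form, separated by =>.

S => Fb => bWbb => bLFlbb => bbFlbb => bbbWblbb => bbbLFlblbb => bbbFSbFlblbb => bbbbWbSbFlblbb => bbbblbSbFlblbb => bbbblbbSbFlblbb => bbbblbbbSbFlblbb => bbbblbbbFbbFlblbb => bbbblbbbbbbFlblbb => bbbblbbbbbbblblbb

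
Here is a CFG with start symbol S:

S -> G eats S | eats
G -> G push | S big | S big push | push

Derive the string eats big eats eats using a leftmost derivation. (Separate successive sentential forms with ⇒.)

S ⇒ G eats S ⇒ S big eats S ⇒ eats big eats S ⇒ eats big eats eats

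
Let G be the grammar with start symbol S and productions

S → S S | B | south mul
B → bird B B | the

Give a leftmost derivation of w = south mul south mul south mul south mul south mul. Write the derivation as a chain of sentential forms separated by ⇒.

S ⇒ S S ⇒ S S S ⇒ S S S S ⇒ south mul S S S ⇒ south mul S S S S ⇒ south mul south mul S S S ⇒ south mul south mul south mul S S ⇒ south mul south mul south mul south mul S ⇒ south mul south mul south mul south mul south mul

S ⇒ S S   [S → S S]
S S ⇒ S S S   [S → S S]
S S S ⇒ S S S S   [S → S S]
S S S S ⇒ south mul S S S   [S → south mul]
south mul S S S ⇒ south mul S S S S   [S → S S]
south mul S S S S ⇒ south mul south mul S S S   [S → south mul]
south mul south mul S S S ⇒ south mul south mul south mul S S   [S → south mul]
south mul south mul south mul S S ⇒ south mul south mul south mul south mul S   [S → south mul]
south mul south mul south mul south mul S ⇒ south mul south mul south mul south mul south mul   [S → south mul]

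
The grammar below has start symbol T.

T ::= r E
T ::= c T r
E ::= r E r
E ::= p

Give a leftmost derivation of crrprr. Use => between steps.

T => cTr => crEr => crrErr => crrprr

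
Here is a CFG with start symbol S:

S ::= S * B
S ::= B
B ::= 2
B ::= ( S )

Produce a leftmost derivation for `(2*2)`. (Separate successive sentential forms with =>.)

S => B => (S) => (S*B) => (B*B) => (2*B) => (2*2)

S => B   [S ::= B]
B => (S)   [B ::= ( S )]
(S) => (S*B)   [S ::= S * B]
(S*B) => (B*B)   [S ::= B]
(B*B) => (2*B)   [B ::= 2]
(2*B) => (2*2)   [B ::= 2]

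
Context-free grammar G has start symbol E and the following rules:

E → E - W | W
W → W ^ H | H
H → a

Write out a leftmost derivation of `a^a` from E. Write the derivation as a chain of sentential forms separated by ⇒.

E ⇒ W ⇒ W^H ⇒ H^H ⇒ a^H ⇒ a^a

E ⇒ W   [E → W]
W ⇒ W^H   [W → W ^ H]
W^H ⇒ H^H   [W → H]
H^H ⇒ a^H   [H → a]
a^H ⇒ a^a   [H → a]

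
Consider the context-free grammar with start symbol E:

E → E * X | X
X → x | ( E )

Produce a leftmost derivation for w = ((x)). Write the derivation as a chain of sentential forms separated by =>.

E => X => (E) => (X) => ((E)) => ((X)) => ((x))

E => X   [E → X]
X => (E)   [X → ( E )]
(E) => (X)   [E → X]
(X) => ((E))   [X → ( E )]
((E)) => ((X))   [E → X]
((X)) => ((x))   [X → x]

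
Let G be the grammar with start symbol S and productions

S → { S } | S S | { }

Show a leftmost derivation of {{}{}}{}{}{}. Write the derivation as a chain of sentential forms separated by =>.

S => SS => SSS => SSSS => {S}SSS => {SS}SSS => {{}S}SSS => {{}{}}SSS => {{}{}}{}SS => {{}{}}{}{}S => {{}{}}{}{}{}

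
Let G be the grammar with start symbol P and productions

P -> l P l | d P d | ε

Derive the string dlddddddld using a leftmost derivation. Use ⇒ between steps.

P ⇒ dPd   [P -> d P d]
dPd ⇒ dlPld   [P -> l P l]
dlPld ⇒ dldPdld   [P -> d P d]
dldPdld ⇒ dlddPddld   [P -> d P d]
dlddPddld ⇒ dldddPdddld   [P -> d P d]
dldddPdddld ⇒ dlddddddld   [P -> ε]

P ⇒ dPd ⇒ dlPld ⇒ dldPdld ⇒ dlddPddld ⇒ dldddPdddld ⇒ dlddddddld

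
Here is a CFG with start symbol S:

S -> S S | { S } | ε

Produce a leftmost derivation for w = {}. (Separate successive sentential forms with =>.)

S => SS => {S}S => {}S => {}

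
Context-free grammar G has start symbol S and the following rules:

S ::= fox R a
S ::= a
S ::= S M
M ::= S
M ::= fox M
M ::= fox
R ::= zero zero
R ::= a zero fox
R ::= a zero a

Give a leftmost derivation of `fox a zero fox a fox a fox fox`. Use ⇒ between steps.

S ⇒ S M ⇒ S M M ⇒ S M M M ⇒ fox R a M M M ⇒ fox a zero fox a M M M ⇒ fox a zero fox a fox M M M ⇒ fox a zero fox a fox S M M ⇒ fox a zero fox a fox a M M ⇒ fox a zero fox a fox a fox M ⇒ fox a zero fox a fox a fox fox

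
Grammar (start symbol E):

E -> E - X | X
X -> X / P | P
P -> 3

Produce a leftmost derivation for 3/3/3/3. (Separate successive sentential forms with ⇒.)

E⇒X⇒X/P⇒X/P/P⇒X/P/P/P⇒P/P/P/P⇒3/P/P/P⇒3/3/P/P⇒3/3/3/P⇒3/3/3/3

E ⇒ X   [E -> X]
X ⇒ X/P   [X -> X / P]
X/P ⇒ X/P/P   [X -> X / P]
X/P/P ⇒ X/P/P/P   [X -> X / P]
X/P/P/P ⇒ P/P/P/P   [X -> P]
P/P/P/P ⇒ 3/P/P/P   [P -> 3]
3/P/P/P ⇒ 3/3/P/P   [P -> 3]
3/3/P/P ⇒ 3/3/3/P   [P -> 3]
3/3/3/P ⇒ 3/3/3/3   [P -> 3]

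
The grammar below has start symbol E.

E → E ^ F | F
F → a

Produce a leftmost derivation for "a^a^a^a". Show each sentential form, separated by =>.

E => E^F => E^F^F => E^F^F^F => F^F^F^F => a^F^F^F => a^a^F^F => a^a^a^F => a^a^a^a

E => E^F   [E → E ^ F]
E^F => E^F^F   [E → E ^ F]
E^F^F => E^F^F^F   [E → E ^ F]
E^F^F^F => F^F^F^F   [E → F]
F^F^F^F => a^F^F^F   [F → a]
a^F^F^F => a^a^F^F   [F → a]
a^a^F^F => a^a^a^F   [F → a]
a^a^a^F => a^a^a^a   [F → a]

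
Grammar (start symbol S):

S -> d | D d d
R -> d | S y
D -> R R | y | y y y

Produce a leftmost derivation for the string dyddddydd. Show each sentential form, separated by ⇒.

S ⇒ Ddd ⇒ RRdd ⇒ SyRdd ⇒ dyRdd ⇒ dySydd ⇒ dyDddydd ⇒ dyRRddydd ⇒ dydRddydd ⇒ dyddddydd

S ⇒ Ddd   [S -> D d d]
Ddd ⇒ RRdd   [D -> R R]
RRdd ⇒ SyRdd   [R -> S y]
SyRdd ⇒ dyRdd   [S -> d]
dyRdd ⇒ dySydd   [R -> S y]
dySydd ⇒ dyDddydd   [S -> D d d]
dyDddydd ⇒ dyRRddydd   [D -> R R]
dyRRddydd ⇒ dydRddydd   [R -> d]
dydRddydd ⇒ dyddddydd   [R -> d]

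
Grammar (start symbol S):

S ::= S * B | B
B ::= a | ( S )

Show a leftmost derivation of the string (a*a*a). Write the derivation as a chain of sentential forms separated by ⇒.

S ⇒ B ⇒ (S) ⇒ (S*B) ⇒ (S*B*B) ⇒ (B*B*B) ⇒ (a*B*B) ⇒ (a*a*B) ⇒ (a*a*a)

S ⇒ B   [S ::= B]
B ⇒ (S)   [B ::= ( S )]
(S) ⇒ (S*B)   [S ::= S * B]
(S*B) ⇒ (S*B*B)   [S ::= S * B]
(S*B*B) ⇒ (B*B*B)   [S ::= B]
(B*B*B) ⇒ (a*B*B)   [B ::= a]
(a*B*B) ⇒ (a*a*B)   [B ::= a]
(a*a*B) ⇒ (a*a*a)   [B ::= a]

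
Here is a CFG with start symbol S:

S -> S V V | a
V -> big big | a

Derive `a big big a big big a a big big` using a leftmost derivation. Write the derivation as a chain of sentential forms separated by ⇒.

S ⇒ S V V ⇒ S V V V V ⇒ S V V V V V V ⇒ a V V V V V V ⇒ a big big V V V V V ⇒ a big big a V V V V ⇒ a big big a big big V V V ⇒ a big big a big big a V V ⇒ a big big a big big a a V ⇒ a big big a big big a a big big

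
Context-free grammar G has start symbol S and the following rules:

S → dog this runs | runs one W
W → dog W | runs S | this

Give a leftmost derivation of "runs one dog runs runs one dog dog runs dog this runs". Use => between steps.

S => runs one W   [S → runs one W]
runs one W => runs one dog W   [W → dog W]
runs one dog W => runs one dog runs S   [W → runs S]
runs one dog runs S => runs one dog runs runs one W   [S → runs one W]
runs one dog runs runs one W => runs one dog runs runs one dog W   [W → dog W]
runs one dog runs runs one dog W => runs one dog runs runs one dog dog W   [W → dog W]
runs one dog runs runs one dog dog W => runs one dog runs runs one dog dog runs S   [W → runs S]
runs one dog runs runs one dog dog runs S => runs one dog runs runs one dog dog runs dog this runs   [S → dog this runs]

S => runs one W => runs one dog W => runs one dog runs S => runs one dog runs runs one W => runs one dog runs runs one dog W => runs one dog runs runs one dog dog W => runs one dog runs runs one dog dog runs S => runs one dog runs runs one dog dog runs dog this runs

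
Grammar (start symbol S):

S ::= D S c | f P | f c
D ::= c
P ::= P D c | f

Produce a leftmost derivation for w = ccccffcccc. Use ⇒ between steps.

S ⇒ DSc   [S ::= D S c]
DSc ⇒ cSc   [D ::= c]
cSc ⇒ cDScc   [S ::= D S c]
cDScc ⇒ ccScc   [D ::= c]
ccScc ⇒ ccDSccc   [S ::= D S c]
ccDSccc ⇒ cccSccc   [D ::= c]
cccSccc ⇒ cccDScccc   [S ::= D S c]
cccDScccc ⇒ ccccScccc   [D ::= c]
ccccScccc ⇒ ccccfPcccc   [S ::= f P]
ccccfPcccc ⇒ ccccffcccc   [P ::= f]

S ⇒ DSc ⇒ cSc ⇒ cDScc ⇒ ccScc ⇒ ccDSccc ⇒ cccSccc ⇒ cccDScccc ⇒ ccccScccc ⇒ ccccfPcccc ⇒ ccccffcccc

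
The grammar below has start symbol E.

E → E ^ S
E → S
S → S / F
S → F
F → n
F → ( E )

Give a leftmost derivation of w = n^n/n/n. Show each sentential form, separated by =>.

E => E^S => S^S => F^S => n^S => n^S/F => n^S/F/F => n^F/F/F => n^n/F/F => n^n/n/F => n^n/n/n

E => E^S   [E → E ^ S]
E^S => S^S   [E → S]
S^S => F^S   [S → F]
F^S => n^S   [F → n]
n^S => n^S/F   [S → S / F]
n^S/F => n^S/F/F   [S → S / F]
n^S/F/F => n^F/F/F   [S → F]
n^F/F/F => n^n/F/F   [F → n]
n^n/F/F => n^n/n/F   [F → n]
n^n/n/F => n^n/n/n   [F → n]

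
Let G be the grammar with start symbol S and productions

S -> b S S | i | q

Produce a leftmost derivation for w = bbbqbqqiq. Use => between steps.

S => bSS => bbSSS => bbbSSSS => bbbqSSS => bbbqbSSSS => bbbqbqSSS => bbbqbqqSS => bbbqbqqiS => bbbqbqqiq

S => bSS   [S -> b S S]
bSS => bbSSS   [S -> b S S]
bbSSS => bbbSSSS   [S -> b S S]
bbbSSSS => bbbqSSS   [S -> q]
bbbqSSS => bbbqbSSSS   [S -> b S S]
bbbqbSSSS => bbbqbqSSS   [S -> q]
bbbqbqSSS => bbbqbqqSS   [S -> q]
bbbqbqqSS => bbbqbqqiS   [S -> i]
bbbqbqqiS => bbbqbqqiq   [S -> q]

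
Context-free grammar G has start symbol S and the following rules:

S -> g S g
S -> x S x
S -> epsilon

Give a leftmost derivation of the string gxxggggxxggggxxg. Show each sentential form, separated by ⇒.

S ⇒ gSg ⇒ gxSxg ⇒ gxxSxxg ⇒ gxxgSgxxg ⇒ gxxggSggxxg ⇒ gxxgggSgggxxg ⇒ gxxggggSggggxxg ⇒ gxxggggxSxggggxxg ⇒ gxxggggxxggggxxg

S ⇒ gSg   [S -> g S g]
gSg ⇒ gxSxg   [S -> x S x]
gxSxg ⇒ gxxSxxg   [S -> x S x]
gxxSxxg ⇒ gxxgSgxxg   [S -> g S g]
gxxgSgxxg ⇒ gxxggSggxxg   [S -> g S g]
gxxggSggxxg ⇒ gxxgggSgggxxg   [S -> g S g]
gxxgggSgggxxg ⇒ gxxggggSggggxxg   [S -> g S g]
gxxggggSggggxxg ⇒ gxxggggxSxggggxxg   [S -> x S x]
gxxggggxSxggggxxg ⇒ gxxggggxxggggxxg   [S -> epsilon]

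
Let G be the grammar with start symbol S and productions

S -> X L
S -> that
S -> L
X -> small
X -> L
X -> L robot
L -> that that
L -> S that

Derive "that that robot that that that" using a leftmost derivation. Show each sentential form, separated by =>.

S => L => S that => X L that => L robot L that => S that robot L that => that that robot L that => that that robot that that that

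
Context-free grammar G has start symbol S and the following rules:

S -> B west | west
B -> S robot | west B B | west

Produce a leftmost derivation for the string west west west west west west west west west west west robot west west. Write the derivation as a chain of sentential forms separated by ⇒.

S ⇒ B west ⇒ west B B west ⇒ west S robot B west ⇒ west B west robot B west ⇒ west west B B west robot B west ⇒ west west west B B B west robot B west ⇒ west west west west B B B B west robot B west ⇒ west west west west west B B B B B west robot B west ⇒ west west west west west west B B B B west robot B west ⇒ west west west west west west west B B B west robot B west ⇒ west west west west west west west west B B west robot B west ⇒ west west west west west west west west west B west robot B west ⇒ west west west west west west west west west west west robot B west ⇒ west west west west west west west west west west west robot west west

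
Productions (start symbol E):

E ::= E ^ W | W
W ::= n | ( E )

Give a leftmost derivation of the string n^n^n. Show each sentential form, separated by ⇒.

E⇒E^W⇒E^W^W⇒W^W^W⇒n^W^W⇒n^n^W⇒n^n^n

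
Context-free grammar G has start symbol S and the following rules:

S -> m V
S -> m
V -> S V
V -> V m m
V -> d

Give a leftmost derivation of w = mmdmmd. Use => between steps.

S => mV => mSV => mmVV => mmVmmV => mmdmmV => mmdmmd

S => mV   [S -> m V]
mV => mSV   [V -> S V]
mSV => mmVV   [S -> m V]
mmVV => mmVmmV   [V -> V m m]
mmVmmV => mmdmmV   [V -> d]
mmdmmV => mmdmmd   [V -> d]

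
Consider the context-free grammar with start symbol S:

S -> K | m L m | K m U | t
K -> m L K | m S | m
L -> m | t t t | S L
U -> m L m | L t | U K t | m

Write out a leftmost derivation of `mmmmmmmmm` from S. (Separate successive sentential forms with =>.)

S => KmU   [S -> K m U]
KmU => mLKmU   [K -> m L K]
mLKmU => mmKmU   [L -> m]
mmKmU => mmmLKmU   [K -> m L K]
mmmLKmU => mmmmKmU   [L -> m]
mmmmKmU => mmmmmmU   [K -> m]
mmmmmmU => mmmmmmmLm   [U -> m L m]
mmmmmmmLm => mmmmmmmmm   [L -> m]

S=>KmU=>mLKmU=>mmKmU=>mmmLKmU=>mmmmKmU=>mmmmmmU=>mmmmmmmLm=>mmmmmmmmm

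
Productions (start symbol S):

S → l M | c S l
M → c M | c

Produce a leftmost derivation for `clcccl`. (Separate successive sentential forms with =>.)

S => cSl => clMl => clcMl => clccMl => clcccl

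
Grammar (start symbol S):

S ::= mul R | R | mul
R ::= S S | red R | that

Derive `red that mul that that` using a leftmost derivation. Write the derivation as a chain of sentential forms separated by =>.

S => R => S S => R S => red R S => red that S => red that mul R => red that mul S S => red that mul R S => red that mul that S => red that mul that R => red that mul that that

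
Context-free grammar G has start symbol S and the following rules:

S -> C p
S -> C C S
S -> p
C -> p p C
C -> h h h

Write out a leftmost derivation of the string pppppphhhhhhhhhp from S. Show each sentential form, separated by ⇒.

S ⇒ CCS ⇒ ppCCS ⇒ ppppCCS ⇒ ppppppCCS ⇒ pppppphhhCS ⇒ pppppphhhhhhS ⇒ pppppphhhhhhCp ⇒ pppppphhhhhhhhhp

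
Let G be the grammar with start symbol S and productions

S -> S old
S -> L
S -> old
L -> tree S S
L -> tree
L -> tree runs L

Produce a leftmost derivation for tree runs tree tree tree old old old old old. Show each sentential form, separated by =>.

S => S old => L old => tree runs L old => tree runs tree S S old => tree runs tree L S old => tree runs tree tree S old => tree runs tree tree S old old => tree runs tree tree L old old => tree runs tree tree tree S S old old => tree runs tree tree tree S old S old old => tree runs tree tree tree old old S old old => tree runs tree tree tree old old old old old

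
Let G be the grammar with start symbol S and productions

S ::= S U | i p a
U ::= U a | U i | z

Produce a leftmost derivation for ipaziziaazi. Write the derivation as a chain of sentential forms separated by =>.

S => SU   [S ::= S U]
SU => SUU   [S ::= S U]
SUU => SUUU   [S ::= S U]
SUUU => ipaUUU   [S ::= i p a]
ipaUUU => ipaUiUU   [U ::= U i]
ipaUiUU => ipaziUU   [U ::= z]
ipaziUU => ipaziUaU   [U ::= U a]
ipaziUaU => ipaziUaaU   [U ::= U a]
ipaziUaaU => ipaziUiaaU   [U ::= U i]
ipaziUiaaU => ipaziziaaU   [U ::= z]
ipaziziaaU => ipaziziaaUi   [U ::= U i]
ipaziziaaUi => ipaziziaazi   [U ::= z]

S => SU => SUU => SUUU => ipaUUU => ipaUiUU => ipaziUU => ipaziUaU => ipaziUaaU => ipaziUiaaU => ipaziziaaU => ipaziziaaUi => ipaziziaazi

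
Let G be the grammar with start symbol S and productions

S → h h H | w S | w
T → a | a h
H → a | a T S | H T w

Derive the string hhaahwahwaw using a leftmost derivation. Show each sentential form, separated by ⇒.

S ⇒ hhH ⇒ hhHTw ⇒ hhHTwTw ⇒ hhHTwTwTw ⇒ hhaTwTwTw ⇒ hhaahwTwTw ⇒ hhaahwahwTw ⇒ hhaahwahwaw

S ⇒ hhH   [S → h h H]
hhH ⇒ hhHTw   [H → H T w]
hhHTw ⇒ hhHTwTw   [H → H T w]
hhHTwTw ⇒ hhHTwTwTw   [H → H T w]
hhHTwTwTw ⇒ hhaTwTwTw   [H → a]
hhaTwTwTw ⇒ hhaahwTwTw   [T → a h]
hhaahwTwTw ⇒ hhaahwahwTw   [T → a h]
hhaahwahwTw ⇒ hhaahwahwaw   [T → a]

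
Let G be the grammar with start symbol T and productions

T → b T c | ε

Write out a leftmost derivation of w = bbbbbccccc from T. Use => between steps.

T => bTc   [T → b T c]
bTc => bbTcc   [T → b T c]
bbTcc => bbbTccc   [T → b T c]
bbbTccc => bbbbTcccc   [T → b T c]
bbbbTcccc => bbbbbTccccc   [T → b T c]
bbbbbTccccc => bbbbbccccc   [T → ε]

T => bTc => bbTcc => bbbTccc => bbbbTcccc => bbbbbTccccc => bbbbbccccc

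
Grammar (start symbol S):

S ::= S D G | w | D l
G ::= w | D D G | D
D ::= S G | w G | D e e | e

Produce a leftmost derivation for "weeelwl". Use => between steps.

S=>Dl=>SGl=>DlGl=>DeelGl=>SGeelGl=>wGeelGl=>wDeelGl=>weeelGl=>weeelwl

S => Dl   [S ::= D l]
Dl => SGl   [D ::= S G]
SGl => DlGl   [S ::= D l]
DlGl => DeelGl   [D ::= D e e]
DeelGl => SGeelGl   [D ::= S G]
SGeelGl => wGeelGl   [S ::= w]
wGeelGl => wDeelGl   [G ::= D]
wDeelGl => weeelGl   [D ::= e]
weeelGl => weeelwl   [G ::= w]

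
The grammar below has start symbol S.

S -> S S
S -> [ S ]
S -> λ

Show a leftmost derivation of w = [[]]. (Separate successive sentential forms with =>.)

S => SS => SSS => [S]SS => [SS]SS => [[S]S]SS => [[]S]SS => [[]]SS => [[]]S => [[]]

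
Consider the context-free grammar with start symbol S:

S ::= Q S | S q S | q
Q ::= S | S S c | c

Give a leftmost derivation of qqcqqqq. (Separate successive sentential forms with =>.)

S => QS => SS => SqSS => QSqSS => SScSqSS => qScSqSS => qqcSqSS => qqcqqSS => qqcqqqS => qqcqqqq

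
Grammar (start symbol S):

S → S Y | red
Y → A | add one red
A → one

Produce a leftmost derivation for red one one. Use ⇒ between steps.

S ⇒ S Y ⇒ S Y Y ⇒ red Y Y ⇒ red A Y ⇒ red one Y ⇒ red one A ⇒ red one one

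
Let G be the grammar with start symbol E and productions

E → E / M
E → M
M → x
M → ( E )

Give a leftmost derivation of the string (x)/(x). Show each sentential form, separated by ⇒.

E ⇒ E/M ⇒ M/M ⇒ (E)/M ⇒ (M)/M ⇒ (x)/M ⇒ (x)/(E) ⇒ (x)/(M) ⇒ (x)/(x)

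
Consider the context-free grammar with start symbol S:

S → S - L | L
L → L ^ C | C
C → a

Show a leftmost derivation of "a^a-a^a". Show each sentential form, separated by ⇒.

S ⇒ S-L   [S → S - L]
S-L ⇒ L-L   [S → L]
L-L ⇒ L^C-L   [L → L ^ C]
L^C-L ⇒ C^C-L   [L → C]
C^C-L ⇒ a^C-L   [C → a]
a^C-L ⇒ a^a-L   [C → a]
a^a-L ⇒ a^a-L^C   [L → L ^ C]
a^a-L^C ⇒ a^a-C^C   [L → C]
a^a-C^C ⇒ a^a-a^C   [C → a]
a^a-a^C ⇒ a^a-a^a   [C → a]

S⇒S-L⇒L-L⇒L^C-L⇒C^C-L⇒a^C-L⇒a^a-L⇒a^a-L^C⇒a^a-C^C⇒a^a-a^C⇒a^a-a^a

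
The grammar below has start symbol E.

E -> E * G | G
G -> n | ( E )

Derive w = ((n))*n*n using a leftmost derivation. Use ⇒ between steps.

E ⇒ E*G ⇒ E*G*G ⇒ G*G*G ⇒ (E)*G*G ⇒ (G)*G*G ⇒ ((E))*G*G ⇒ ((G))*G*G ⇒ ((n))*G*G ⇒ ((n))*n*G ⇒ ((n))*n*n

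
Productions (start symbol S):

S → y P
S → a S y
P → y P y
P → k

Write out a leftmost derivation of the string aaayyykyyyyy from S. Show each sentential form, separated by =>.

S=>aSy=>aaSyy=>aaaSyyy=>aaayPyyy=>aaayyPyyyy=>aaayyyPyyyyy=>aaayyykyyyyy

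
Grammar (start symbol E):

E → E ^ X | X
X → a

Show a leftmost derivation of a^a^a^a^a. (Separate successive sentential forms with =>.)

E => E^X   [E → E ^ X]
E^X => E^X^X   [E → E ^ X]
E^X^X => E^X^X^X   [E → E ^ X]
E^X^X^X => E^X^X^X^X   [E → E ^ X]
E^X^X^X^X => X^X^X^X^X   [E → X]
X^X^X^X^X => a^X^X^X^X   [X → a]
a^X^X^X^X => a^a^X^X^X   [X → a]
a^a^X^X^X => a^a^a^X^X   [X → a]
a^a^a^X^X => a^a^a^a^X   [X → a]
a^a^a^a^X => a^a^a^a^a   [X → a]

E=>E^X=>E^X^X=>E^X^X^X=>E^X^X^X^X=>X^X^X^X^X=>a^X^X^X^X=>a^a^X^X^X=>a^a^a^X^X=>a^a^a^a^X=>a^a^a^a^a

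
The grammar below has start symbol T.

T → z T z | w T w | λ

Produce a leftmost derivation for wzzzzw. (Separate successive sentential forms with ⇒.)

T ⇒ wTw ⇒ wzTzw ⇒ wzzTzzw ⇒ wzzzzw

T ⇒ wTw   [T → w T w]
wTw ⇒ wzTzw   [T → z T z]
wzTzw ⇒ wzzTzzw   [T → z T z]
wzzTzzw ⇒ wzzzzw   [T → λ]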